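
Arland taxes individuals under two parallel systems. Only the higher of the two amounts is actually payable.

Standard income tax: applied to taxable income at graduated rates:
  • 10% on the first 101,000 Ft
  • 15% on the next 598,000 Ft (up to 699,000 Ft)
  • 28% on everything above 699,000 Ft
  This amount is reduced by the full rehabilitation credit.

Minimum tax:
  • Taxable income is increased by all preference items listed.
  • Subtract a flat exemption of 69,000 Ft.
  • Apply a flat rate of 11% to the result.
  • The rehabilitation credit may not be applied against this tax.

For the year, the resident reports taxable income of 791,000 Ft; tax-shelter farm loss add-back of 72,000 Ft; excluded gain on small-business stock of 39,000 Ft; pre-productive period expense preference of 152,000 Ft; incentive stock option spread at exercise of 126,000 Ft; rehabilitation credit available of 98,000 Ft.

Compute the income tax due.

122,210 Ft

Minimum tax:
  Adjusted income: 791,000 Ft + 72,000 Ft + 39,000 Ft + 152,000 Ft + 126,000 Ft = 1,180,000 Ft
  Less exemption 69,000 Ft → base 1,111,000 Ft
  1,111,000 Ft × 11% = 122,210 Ft

Standard income tax:
  101,000 Ft × 10% = 10,100 Ft
  598,000 Ft × 15% = 89,700 Ft
  92,000 Ft × 28% = 25,760 Ft
  → 125,560 Ft
  Less rehabilitation credit 98,000 Ft → 27,560 Ft

122,210 Ft > 27,560 Ft, so the minimum tax is the binding amount.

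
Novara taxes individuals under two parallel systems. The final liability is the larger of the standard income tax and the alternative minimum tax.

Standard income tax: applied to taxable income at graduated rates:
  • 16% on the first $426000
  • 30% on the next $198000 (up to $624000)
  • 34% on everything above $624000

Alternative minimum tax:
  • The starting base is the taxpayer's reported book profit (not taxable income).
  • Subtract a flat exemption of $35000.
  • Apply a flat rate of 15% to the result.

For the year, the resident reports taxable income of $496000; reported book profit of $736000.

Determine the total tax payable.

$105150

Alternative minimum tax:
  Base (reported book profit): $736000
  Less exemption $35000 → base $701000
  $701000 × 15% = $105150

Standard income tax:
  $426000 × 16% = $68160
  $70000 × 30% = $21000
  → $89160

$105150 > $89160, so the alternative minimum tax is the binding amount.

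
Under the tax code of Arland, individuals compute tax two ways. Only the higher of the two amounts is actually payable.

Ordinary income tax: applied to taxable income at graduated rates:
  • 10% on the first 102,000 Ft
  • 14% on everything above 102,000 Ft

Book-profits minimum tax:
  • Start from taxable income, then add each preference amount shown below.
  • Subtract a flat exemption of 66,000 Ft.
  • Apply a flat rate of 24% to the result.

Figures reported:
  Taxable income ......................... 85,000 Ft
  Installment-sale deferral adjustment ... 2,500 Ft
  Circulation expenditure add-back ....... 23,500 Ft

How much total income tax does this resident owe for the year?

Ordinary income tax:
  85,000 Ft × 10% = 8,500 Ft

Book-profits minimum tax:
  Adjusted income: 85,000 Ft + 2,500 Ft + 23,500 Ft = 111,000 Ft
  Less exemption 66,000 Ft → base 45,000 Ft
  45,000 Ft × 24% = 10,800 Ft

10,800 Ft > 8,500 Ft, so the book-profits minimum tax is the binding amount.

10,800 Ft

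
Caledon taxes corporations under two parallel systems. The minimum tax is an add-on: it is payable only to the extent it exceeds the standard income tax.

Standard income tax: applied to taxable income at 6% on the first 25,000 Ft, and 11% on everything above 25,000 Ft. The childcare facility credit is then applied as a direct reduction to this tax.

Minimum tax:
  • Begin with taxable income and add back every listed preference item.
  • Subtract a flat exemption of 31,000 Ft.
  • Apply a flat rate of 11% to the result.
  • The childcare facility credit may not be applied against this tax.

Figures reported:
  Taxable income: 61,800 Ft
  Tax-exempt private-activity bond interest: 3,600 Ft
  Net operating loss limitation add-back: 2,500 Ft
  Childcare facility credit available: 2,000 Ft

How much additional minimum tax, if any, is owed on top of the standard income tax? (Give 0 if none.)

Minimum tax:
  Adjusted income: 61,800 Ft + 3,600 Ft + 2,500 Ft = 67,900 Ft
  Less exemption 31,000 Ft → base 36,900 Ft
  36,900 Ft × 11% = 4,059 Ft

Standard income tax:
  25,000 Ft × 6% = 1,500 Ft
  36,800 Ft × 11% = 4,048 Ft
  → 5,548 Ft
  Less childcare facility credit 2,000 Ft → 3,548 Ft

Excess of minimum tax over standard income tax: 4,059 Ft − 3,548 Ft = 511 Ft.

511 Ft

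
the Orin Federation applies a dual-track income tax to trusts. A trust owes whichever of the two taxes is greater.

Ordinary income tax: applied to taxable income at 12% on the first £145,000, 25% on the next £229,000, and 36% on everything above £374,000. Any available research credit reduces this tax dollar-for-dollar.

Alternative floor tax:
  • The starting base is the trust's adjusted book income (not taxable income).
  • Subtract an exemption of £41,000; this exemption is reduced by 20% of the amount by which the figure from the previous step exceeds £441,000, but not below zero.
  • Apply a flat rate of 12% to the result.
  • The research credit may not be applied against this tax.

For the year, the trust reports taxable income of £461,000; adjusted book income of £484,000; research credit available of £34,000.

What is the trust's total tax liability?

Alternative floor tax:
  Base (adjusted book income): £484,000
  Exemption: £41,000 − 20% × (£484,000 − £441,000) = £41,000 − £8,600 = £32,400
  Base: £484,000 − £32,400 = £451,600
  £451,600 × 12% = £54,192

Ordinary income tax:
  £145,000 × 12% = £17,400
  £229,000 × 25% = £57,250
  £87,000 × 36% = £31,320
  → £105,970
  Less research credit £34,000 → £71,970

£71,970 > £54,192, so the ordinary income tax governs.

£71,970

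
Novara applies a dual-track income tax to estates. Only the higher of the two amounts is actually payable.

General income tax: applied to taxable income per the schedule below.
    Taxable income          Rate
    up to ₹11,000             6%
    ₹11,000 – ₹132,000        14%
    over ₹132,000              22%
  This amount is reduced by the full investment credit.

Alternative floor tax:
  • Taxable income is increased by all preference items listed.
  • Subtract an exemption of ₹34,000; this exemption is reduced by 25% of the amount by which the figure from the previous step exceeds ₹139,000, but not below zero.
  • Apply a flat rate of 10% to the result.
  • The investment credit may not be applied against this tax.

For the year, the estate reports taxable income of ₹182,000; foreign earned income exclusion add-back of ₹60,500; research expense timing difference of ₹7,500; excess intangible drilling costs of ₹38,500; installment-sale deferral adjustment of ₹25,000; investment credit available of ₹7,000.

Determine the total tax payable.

Alternative floor tax:
  Adjusted income: ₹182,000 + ₹60,500 + ₹7,500 + ₹38,500 + ₹25,000 = ₹313,500
  Exemption: 25% × (₹313,500 − ₹139,000) = ₹43,625 ≥ ₹34,000, so the exemption is fully phased out
  Base: ₹313,500 − ₹0 = ₹313,500
  ₹313,500 × 10% = ₹31,350

General income tax:
  ₹11,000 × 6% = ₹660
  ₹121,000 × 14% = ₹16,940
  ₹50,000 × 22% = ₹11,000
  → ₹28,600
  Less investment credit ₹7,000 → ₹21,600

₹31,350 > ₹21,600, so the alternative floor tax is the binding amount.

₹31,350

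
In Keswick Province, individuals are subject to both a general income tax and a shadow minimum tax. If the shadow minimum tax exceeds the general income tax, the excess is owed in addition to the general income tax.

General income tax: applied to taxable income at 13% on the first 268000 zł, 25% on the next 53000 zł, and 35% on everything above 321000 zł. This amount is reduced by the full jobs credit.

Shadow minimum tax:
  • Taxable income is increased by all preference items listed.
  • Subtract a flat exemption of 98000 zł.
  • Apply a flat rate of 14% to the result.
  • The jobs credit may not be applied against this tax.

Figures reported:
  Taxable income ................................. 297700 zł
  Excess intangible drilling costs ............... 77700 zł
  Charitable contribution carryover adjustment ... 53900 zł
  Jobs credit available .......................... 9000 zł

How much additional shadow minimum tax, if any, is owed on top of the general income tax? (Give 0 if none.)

Shadow minimum tax:
  Adjusted income: 297700 zł + 77700 zł + 53900 zł = 429300 zł
  Less exemption 98000 zł → base 331300 zł
  331300 zł × 14% = 46382 zł

General income tax:
  268000 zł × 13% = 34840 zł
  29700 zł × 25% = 7425 zł
  → 42265 zł
  Less jobs credit 9000 zł → 33265 zł

Excess of shadow minimum tax over general income tax: 46382 zł − 33265 zł = 13117 zł.

13117 zł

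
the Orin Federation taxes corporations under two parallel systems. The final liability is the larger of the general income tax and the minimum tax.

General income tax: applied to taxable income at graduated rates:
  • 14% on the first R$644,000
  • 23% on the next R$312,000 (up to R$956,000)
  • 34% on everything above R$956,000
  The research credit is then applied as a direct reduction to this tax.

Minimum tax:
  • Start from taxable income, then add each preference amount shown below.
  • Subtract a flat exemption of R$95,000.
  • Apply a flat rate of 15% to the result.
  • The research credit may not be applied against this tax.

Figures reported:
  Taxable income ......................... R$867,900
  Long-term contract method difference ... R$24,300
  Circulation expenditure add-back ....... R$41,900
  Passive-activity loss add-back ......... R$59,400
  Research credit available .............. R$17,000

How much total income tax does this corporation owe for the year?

R$134,775

Minimum tax:
  Adjusted income: R$867,900 + R$24,300 + R$41,900 + R$59,400 = R$993,500
  Less exemption R$95,000 → base R$898,500
  R$898,500 × 15% = R$134,775

General income tax:
  R$644,000 × 14% = R$90,160
  R$223,900 × 23% = R$51,497
  → R$141,657
  Less research credit R$17,000 → R$124,657

R$134,775 > R$124,657, so the minimum tax is the binding amount.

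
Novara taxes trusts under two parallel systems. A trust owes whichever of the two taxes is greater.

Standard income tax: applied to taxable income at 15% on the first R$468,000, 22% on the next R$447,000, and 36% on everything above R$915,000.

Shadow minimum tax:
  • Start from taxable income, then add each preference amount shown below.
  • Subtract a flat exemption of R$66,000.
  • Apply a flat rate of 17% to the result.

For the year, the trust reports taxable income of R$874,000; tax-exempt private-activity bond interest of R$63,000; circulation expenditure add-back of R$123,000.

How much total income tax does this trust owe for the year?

Standard income tax:
  R$468,000 × 15% = R$70,200
  R$406,000 × 22% = R$89,320
  → R$159,520

Shadow minimum tax:
  Adjusted income: R$874,000 + R$63,000 + R$123,000 = R$1,060,000
  Less exemption R$66,000 → base R$994,000
  R$994,000 × 17% = R$168,980

R$168,980 > R$159,520, so the shadow minimum tax is the binding amount.

R$168,980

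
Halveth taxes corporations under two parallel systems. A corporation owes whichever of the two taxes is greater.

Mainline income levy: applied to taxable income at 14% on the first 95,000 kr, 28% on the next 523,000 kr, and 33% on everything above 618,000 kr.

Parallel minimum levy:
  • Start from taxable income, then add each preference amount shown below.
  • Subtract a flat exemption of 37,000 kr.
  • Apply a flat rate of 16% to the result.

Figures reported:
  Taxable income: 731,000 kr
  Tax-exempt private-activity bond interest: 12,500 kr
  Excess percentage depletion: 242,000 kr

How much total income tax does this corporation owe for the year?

Mainline income levy:
  95,000 kr × 14% = 13,300 kr
  523,000 kr × 28% = 146,440 kr
  113,000 kr × 33% = 37,290 kr
  → 197,030 kr

Parallel minimum levy:
  Adjusted income: 731,000 kr + 12,500 kr + 242,000 kr = 985,500 kr
  Less exemption 37,000 kr → base 948,500 kr
  948,500 kr × 16% = 151,760 kr

197,030 kr > 151,760 kr, so the mainline income levy governs.

197,030 kr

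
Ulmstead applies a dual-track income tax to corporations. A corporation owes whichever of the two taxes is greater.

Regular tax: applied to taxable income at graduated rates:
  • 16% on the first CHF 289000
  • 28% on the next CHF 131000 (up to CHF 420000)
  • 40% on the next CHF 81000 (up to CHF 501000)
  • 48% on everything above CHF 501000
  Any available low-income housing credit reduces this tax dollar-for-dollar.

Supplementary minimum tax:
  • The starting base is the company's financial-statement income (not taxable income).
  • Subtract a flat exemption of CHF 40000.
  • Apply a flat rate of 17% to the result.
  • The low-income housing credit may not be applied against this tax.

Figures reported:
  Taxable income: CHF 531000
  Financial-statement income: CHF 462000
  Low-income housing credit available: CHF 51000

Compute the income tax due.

Regular tax:
  CHF 289000 × 16% = CHF 46240
  CHF 131000 × 28% = CHF 36680
  CHF 81000 × 40% = CHF 32400
  CHF 30000 × 48% = CHF 14400
  → CHF 129720
  Less low-income housing credit CHF 51000 → CHF 78720

Supplementary minimum tax:
  Base (financial-statement income): CHF 462000
  Less exemption CHF 40000 → base CHF 422000
  CHF 422000 × 17% = CHF 71740

CHF 78720 > CHF 71740, so the regular tax governs.

CHF 78720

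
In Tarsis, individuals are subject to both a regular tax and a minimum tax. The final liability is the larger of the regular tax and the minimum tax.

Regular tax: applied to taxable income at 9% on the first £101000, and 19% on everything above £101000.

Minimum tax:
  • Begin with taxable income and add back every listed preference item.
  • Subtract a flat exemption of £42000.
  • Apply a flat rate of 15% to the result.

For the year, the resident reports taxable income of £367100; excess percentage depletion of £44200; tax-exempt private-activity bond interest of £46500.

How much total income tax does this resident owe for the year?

Minimum tax:
  Adjusted income: £367100 + £44200 + £46500 = £457800
  Less exemption £42000 → base £415800
  £415800 × 15% = £62370

Regular tax:
  £101000 × 9% = £9090
  £266100 × 19% = £50559
  → £59649

£62370 > £59649, so the minimum tax is the binding amount.

£62370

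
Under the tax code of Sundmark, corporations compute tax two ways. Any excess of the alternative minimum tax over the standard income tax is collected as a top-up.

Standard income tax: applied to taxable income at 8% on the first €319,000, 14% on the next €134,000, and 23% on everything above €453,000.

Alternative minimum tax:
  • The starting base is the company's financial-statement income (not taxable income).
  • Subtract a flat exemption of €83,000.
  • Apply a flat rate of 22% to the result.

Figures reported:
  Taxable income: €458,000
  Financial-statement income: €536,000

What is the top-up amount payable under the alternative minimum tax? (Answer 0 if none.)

Standard income tax:
  €319,000 × 8% = €25,520
  €134,000 × 14% = €18,760
  €5,000 × 23% = €1,150
  → €45,430

Alternative minimum tax:
  Base (financial-statement income): €536,000
  Less exemption €83,000 → base €453,000
  €453,000 × 22% = €99,660

Excess of alternative minimum tax over standard income tax: €99,660 − €45,430 = €54,230.

€54,230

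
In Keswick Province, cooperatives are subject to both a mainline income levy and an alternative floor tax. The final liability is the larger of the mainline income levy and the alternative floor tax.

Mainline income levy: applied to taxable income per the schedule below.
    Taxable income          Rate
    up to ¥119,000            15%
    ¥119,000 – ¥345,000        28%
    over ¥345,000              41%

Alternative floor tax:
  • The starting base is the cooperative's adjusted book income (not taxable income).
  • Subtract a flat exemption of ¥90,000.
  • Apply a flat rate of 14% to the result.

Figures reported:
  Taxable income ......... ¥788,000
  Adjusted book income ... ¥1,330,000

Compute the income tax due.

¥262,760

Mainline income levy:
  ¥119,000 × 15% = ¥17,850
  ¥226,000 × 28% = ¥63,280
  ¥443,000 × 41% = ¥181,630
  → ¥262,760

Alternative floor tax:
  Base (adjusted book income): ¥1,330,000
  Less exemption ¥90,000 → base ¥1,240,000
  ¥1,240,000 × 14% = ¥173,600

¥262,760 > ¥173,600, so the mainline income levy governs.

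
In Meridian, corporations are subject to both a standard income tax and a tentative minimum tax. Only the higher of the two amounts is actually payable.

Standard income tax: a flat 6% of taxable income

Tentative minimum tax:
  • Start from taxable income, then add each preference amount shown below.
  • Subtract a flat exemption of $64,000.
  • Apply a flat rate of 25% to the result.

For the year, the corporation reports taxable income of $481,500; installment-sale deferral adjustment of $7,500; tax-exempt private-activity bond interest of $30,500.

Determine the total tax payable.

$113,875

Standard income tax:
  $481,500 × 6% = $28,890

Tentative minimum tax:
  Adjusted income: $481,500 + $7,500 + $30,500 = $519,500
  Less exemption $64,000 → base $455,500
  $455,500 × 25% = $113,875

$113,875 > $28,890, so the tentative minimum tax is the binding amount.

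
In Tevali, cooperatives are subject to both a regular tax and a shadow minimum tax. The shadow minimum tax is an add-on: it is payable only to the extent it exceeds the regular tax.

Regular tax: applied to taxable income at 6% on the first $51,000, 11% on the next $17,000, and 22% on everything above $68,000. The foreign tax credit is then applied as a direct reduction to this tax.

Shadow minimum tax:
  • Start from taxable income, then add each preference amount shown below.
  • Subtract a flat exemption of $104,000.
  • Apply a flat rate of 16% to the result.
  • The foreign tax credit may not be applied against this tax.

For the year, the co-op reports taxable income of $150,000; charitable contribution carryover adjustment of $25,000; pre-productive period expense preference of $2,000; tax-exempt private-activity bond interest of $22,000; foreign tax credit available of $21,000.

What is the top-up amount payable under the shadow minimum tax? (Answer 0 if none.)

$13,230

Regular tax:
  $51,000 × 6% = $3,060
  $17,000 × 11% = $1,870
  $82,000 × 22% = $18,040
  → $22,970
  Less foreign tax credit $21,000 → $1,970

Shadow minimum tax:
  Adjusted income: $150,000 + $25,000 + $2,000 + $22,000 = $199,000
  Less exemption $104,000 → base $95,000
  $95,000 × 16% = $15,200

Excess of shadow minimum tax over regular tax: $15,200 − $1,970 = $13,230.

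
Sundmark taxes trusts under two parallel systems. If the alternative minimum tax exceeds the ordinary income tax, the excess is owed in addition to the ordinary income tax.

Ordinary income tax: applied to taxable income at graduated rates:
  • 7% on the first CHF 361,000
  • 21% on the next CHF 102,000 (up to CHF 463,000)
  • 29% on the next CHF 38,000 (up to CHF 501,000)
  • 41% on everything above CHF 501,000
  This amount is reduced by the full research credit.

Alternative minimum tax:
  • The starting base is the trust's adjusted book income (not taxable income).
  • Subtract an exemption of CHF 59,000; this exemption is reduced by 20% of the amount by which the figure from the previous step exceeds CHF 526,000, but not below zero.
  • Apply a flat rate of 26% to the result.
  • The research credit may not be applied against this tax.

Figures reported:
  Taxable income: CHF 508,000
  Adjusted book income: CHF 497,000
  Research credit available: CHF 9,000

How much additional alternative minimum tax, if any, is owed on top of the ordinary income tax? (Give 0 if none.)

CHF 62,300

Alternative minimum tax:
  Base (adjusted book income): CHF 497,000
  Exemption: CHF 497,000 ≤ CHF 526,000, so full CHF 59,000 applies
  Base: CHF 497,000 − CHF 59,000 = CHF 438,000
  CHF 438,000 × 26% = CHF 113,880

Ordinary income tax:
  CHF 361,000 × 7% = CHF 25,270
  CHF 102,000 × 21% = CHF 21,420
  CHF 38,000 × 29% = CHF 11,020
  CHF 7,000 × 41% = CHF 2,870
  → CHF 60,580
  Less research credit CHF 9,000 → CHF 51,580

Excess of alternative minimum tax over ordinary income tax: CHF 113,880 − CHF 51,580 = CHF 62,300.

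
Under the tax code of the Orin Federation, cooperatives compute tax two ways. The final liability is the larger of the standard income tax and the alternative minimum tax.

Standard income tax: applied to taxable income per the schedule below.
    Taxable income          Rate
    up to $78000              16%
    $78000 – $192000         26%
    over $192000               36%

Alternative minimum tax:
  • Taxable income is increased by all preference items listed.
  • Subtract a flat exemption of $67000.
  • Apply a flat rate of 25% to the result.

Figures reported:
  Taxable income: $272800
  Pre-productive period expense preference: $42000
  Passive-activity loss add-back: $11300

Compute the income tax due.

Standard income tax:
  $78000 × 16% = $12480
  $114000 × 26% = $29640
  $80800 × 36% = $29088
  → $71208

Alternative minimum tax:
  Adjusted income: $272800 + $42000 + $11300 = $326100
  Less exemption $67000 → base $259100
  $259100 × 25% = $64775

$71208 > $64775, so the standard income tax governs.

$71208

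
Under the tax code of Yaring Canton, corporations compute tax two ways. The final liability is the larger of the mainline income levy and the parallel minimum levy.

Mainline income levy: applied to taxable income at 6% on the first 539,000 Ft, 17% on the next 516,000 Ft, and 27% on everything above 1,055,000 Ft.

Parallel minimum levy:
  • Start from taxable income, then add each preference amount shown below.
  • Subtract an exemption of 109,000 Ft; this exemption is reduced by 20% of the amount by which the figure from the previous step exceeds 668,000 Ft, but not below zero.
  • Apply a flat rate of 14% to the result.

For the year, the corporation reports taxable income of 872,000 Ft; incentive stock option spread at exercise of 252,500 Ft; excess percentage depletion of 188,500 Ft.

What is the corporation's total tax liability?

183,820 Ft

Parallel minimum levy:
  Adjusted income: 872,000 Ft + 252,500 Ft + 188,500 Ft = 1,313,000 Ft
  Exemption: 20% × (1,313,000 Ft − 668,000 Ft) = 129,000 Ft ≥ 109,000 Ft, so the exemption is fully phased out
  Base: 1,313,000 Ft − 0 Ft = 1,313,000 Ft
  1,313,000 Ft × 14% = 183,820 Ft

Mainline income levy:
  539,000 Ft × 6% = 32,340 Ft
  333,000 Ft × 17% = 56,610 Ft
  → 88,950 Ft

183,820 Ft > 88,950 Ft, so the parallel minimum levy is the binding amount.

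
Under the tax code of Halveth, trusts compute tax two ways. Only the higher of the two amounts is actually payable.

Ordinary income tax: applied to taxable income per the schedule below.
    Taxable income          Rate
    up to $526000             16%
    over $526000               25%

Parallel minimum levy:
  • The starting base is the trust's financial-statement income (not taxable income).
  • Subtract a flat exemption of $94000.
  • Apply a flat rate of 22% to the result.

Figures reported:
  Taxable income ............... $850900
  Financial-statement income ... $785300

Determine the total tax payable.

$165385

Ordinary income tax:
  $526000 × 16% = $84160
  $324900 × 25% = $81225
  → $165385

Parallel minimum levy:
  Base (financial-statement income): $785300
  Less exemption $94000 → base $691300
  $691300 × 22% = $152086

$165385 > $152086, so the ordinary income tax governs.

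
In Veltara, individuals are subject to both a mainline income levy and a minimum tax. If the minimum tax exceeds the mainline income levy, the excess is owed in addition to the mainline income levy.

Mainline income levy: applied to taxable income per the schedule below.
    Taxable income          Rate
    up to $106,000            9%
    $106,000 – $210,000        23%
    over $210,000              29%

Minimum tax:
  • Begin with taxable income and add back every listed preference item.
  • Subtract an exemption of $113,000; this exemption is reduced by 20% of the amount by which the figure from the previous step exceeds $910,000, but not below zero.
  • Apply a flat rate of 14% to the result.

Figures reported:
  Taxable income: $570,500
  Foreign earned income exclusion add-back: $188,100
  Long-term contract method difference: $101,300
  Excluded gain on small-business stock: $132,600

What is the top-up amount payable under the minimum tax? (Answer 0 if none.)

$0

Mainline income levy:
  $106,000 × 9% = $9,540
  $104,000 × 23% = $23,920
  $360,500 × 29% = $104,545
  → $138,005

Minimum tax:
  Adjusted income: $570,500 + $188,100 + $101,300 + $132,600 = $992,500
  Exemption: $113,000 − 20% × ($992,500 − $910,000) = $113,000 − $16,500 = $96,500
  Base: $992,500 − $96,500 = $896,000
  $896,000 × 14% = $125,440

$125,440 ≤ $138,005, so no add-on is due.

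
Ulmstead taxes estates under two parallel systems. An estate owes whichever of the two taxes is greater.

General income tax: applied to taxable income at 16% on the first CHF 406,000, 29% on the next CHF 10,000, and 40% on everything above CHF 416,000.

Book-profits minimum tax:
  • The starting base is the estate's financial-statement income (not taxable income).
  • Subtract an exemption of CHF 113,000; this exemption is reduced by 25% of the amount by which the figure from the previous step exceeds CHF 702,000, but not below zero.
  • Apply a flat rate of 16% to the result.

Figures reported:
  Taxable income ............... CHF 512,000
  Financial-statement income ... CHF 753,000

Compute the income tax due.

General income tax:
  CHF 406,000 × 16% = CHF 64,960
  CHF 10,000 × 29% = CHF 2,900
  CHF 96,000 × 40% = CHF 38,400
  → CHF 106,260

Book-profits minimum tax:
  Base (financial-statement income): CHF 753,000
  Exemption: CHF 113,000 − 25% × (CHF 753,000 − CHF 702,000) = CHF 113,000 − CHF 12,750 = CHF 100,250
  Base: CHF 753,000 − CHF 100,250 = CHF 652,750
  CHF 652,750 × 16% = CHF 104,440

CHF 106,260 > CHF 104,440, so the general income tax governs.

CHF 106,260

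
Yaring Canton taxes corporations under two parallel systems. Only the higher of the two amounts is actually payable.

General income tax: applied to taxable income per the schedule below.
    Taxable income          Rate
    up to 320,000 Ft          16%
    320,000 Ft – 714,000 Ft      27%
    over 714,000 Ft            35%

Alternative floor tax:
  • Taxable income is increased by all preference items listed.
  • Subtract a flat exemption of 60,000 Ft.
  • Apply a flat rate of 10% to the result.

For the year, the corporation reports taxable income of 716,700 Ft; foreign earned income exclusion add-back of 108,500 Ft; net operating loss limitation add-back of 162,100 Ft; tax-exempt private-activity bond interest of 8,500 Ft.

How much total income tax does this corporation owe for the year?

158,525 Ft

Alternative floor tax:
  Adjusted income: 716,700 Ft + 108,500 Ft + 162,100 Ft + 8,500 Ft = 995,800 Ft
  Less exemption 60,000 Ft → base 935,800 Ft
  935,800 Ft × 10% = 93,580 Ft

General income tax:
  320,000 Ft × 16% = 51,200 Ft
  394,000 Ft × 27% = 106,380 Ft
  2,700 Ft × 35% = 945 Ft
  → 158,525 Ft

158,525 Ft > 93,580 Ft, so the general income tax governs.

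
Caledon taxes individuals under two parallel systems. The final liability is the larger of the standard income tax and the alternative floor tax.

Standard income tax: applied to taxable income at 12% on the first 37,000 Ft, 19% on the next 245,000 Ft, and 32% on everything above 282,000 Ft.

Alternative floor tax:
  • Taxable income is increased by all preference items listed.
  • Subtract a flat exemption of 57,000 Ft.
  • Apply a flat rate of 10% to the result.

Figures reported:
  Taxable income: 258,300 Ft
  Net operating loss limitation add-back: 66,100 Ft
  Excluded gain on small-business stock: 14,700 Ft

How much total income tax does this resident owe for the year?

Standard income tax:
  37,000 Ft × 12% = 4,440 Ft
  221,300 Ft × 19% = 42,047 Ft
  → 46,487 Ft

Alternative floor tax:
  Adjusted income: 258,300 Ft + 66,100 Ft + 14,700 Ft = 339,100 Ft
  Less exemption 57,000 Ft → base 282,100 Ft
  282,100 Ft × 10% = 28,210 Ft

46,487 Ft > 28,210 Ft, so the standard income tax governs.

46,487 Ft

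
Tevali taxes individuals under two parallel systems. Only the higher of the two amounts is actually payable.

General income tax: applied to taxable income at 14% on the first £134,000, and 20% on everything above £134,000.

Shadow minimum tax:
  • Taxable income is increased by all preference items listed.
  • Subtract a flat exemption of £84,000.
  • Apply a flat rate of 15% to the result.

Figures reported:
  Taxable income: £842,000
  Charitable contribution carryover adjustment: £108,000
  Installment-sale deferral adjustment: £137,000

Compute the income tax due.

£160,360

General income tax:
  £134,000 × 14% = £18,760
  £708,000 × 20% = £141,600
  → £160,360

Shadow minimum tax:
  Adjusted income: £842,000 + £108,000 + £137,000 = £1,087,000
  Less exemption £84,000 → base £1,003,000
  £1,003,000 × 15% = £150,450

£160,360 > £150,450, so the general income tax governs.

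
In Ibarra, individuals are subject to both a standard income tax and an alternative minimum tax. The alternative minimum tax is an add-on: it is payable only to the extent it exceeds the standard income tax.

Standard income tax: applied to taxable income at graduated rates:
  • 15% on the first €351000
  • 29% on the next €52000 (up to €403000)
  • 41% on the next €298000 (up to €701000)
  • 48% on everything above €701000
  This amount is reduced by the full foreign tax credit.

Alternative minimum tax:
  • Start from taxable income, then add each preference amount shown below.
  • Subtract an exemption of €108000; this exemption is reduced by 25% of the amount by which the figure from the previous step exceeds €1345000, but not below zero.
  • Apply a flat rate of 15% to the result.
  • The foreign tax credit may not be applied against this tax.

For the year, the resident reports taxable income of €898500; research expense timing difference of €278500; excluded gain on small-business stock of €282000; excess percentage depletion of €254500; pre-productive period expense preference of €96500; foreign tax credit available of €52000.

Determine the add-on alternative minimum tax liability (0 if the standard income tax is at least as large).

€38790

Alternative minimum tax:
  Adjusted income: €898500 + €278500 + €282000 + €254500 + €96500 = €1810000
  Exemption: 25% × (€1810000 − €1345000) = €116250 ≥ €108000, so the exemption is fully phased out
  Base: €1810000 − €0 = €1810000
  €1810000 × 15% = €271500

Standard income tax:
  €351000 × 15% = €52650
  €52000 × 29% = €15080
  €298000 × 41% = €122180
  €197500 × 48% = €94800
  → €284710
  Less foreign tax credit €52000 → €232710

Excess of alternative minimum tax over standard income tax: €271500 − €232710 = €38790.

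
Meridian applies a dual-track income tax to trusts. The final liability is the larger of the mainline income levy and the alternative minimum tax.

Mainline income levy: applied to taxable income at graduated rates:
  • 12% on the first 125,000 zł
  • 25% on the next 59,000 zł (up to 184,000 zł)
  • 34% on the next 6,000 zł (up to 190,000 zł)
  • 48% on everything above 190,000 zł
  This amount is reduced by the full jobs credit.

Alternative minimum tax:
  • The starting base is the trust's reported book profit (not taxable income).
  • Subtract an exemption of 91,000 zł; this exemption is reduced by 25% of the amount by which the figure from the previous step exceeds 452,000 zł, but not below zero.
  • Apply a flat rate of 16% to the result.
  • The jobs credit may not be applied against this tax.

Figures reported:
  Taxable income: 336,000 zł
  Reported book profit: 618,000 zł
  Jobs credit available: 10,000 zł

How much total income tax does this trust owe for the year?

Mainline income levy:
  125,000 zł × 12% = 15,000 zł
  59,000 zł × 25% = 14,750 zł
  6,000 zł × 34% = 2,040 zł
  146,000 zł × 48% = 70,080 zł
  → 101,870 zł
  Less jobs credit 10,000 zł → 91,870 zł

Alternative minimum tax:
  Base (reported book profit): 618,000 zł
  Exemption: 91,000 zł − 25% × (618,000 zł − 452,000 zł) = 91,000 zł − 41,500 zł = 49,500 zł
  Base: 618,000 zł − 49,500 zł = 568,500 zł
  568,500 zł × 16% = 90,960 zł

91,870 zł > 90,960 zł, so the mainline income levy governs.

91,870 zł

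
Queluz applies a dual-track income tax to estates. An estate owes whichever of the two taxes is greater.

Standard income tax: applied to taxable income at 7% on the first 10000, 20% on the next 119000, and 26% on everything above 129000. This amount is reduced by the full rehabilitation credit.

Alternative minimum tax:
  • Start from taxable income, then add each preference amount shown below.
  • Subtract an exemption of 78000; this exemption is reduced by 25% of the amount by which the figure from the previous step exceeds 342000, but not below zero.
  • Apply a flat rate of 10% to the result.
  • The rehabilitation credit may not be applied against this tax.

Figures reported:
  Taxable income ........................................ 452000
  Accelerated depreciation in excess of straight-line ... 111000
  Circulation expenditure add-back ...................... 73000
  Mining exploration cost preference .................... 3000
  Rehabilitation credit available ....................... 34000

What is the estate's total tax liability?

74480

Alternative minimum tax:
  Adjusted income: 452000 + 111000 + 73000 + 3000 = 639000
  Exemption: 78000 − 25% × (639000 − 342000) = 78000 − 74250 = 3750
  Base: 639000 − 3750 = 635250
  635250 × 10% = 63525

Standard income tax:
  10000 × 7% = 700
  119000 × 20% = 23800
  323000 × 26% = 83980
  → 108480
  Less rehabilitation credit 34000 → 74480

74480 > 63525, so the standard income tax governs.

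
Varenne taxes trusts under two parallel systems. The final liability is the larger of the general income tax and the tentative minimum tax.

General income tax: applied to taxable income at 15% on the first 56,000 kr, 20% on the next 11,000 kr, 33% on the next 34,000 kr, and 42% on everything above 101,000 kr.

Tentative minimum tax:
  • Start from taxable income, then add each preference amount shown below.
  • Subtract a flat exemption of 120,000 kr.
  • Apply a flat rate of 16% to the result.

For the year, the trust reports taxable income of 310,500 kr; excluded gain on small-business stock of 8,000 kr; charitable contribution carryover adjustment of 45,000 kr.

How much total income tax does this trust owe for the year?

General income tax:
  56,000 kr × 15% = 8,400 kr
  11,000 kr × 20% = 2,200 kr
  34,000 kr × 33% = 11,220 kr
  209,500 kr × 42% = 87,990 kr
  → 109,810 kr

Tentative minimum tax:
  Adjusted income: 310,500 kr + 8,000 kr + 45,000 kr = 363,500 kr
  Less exemption 120,000 kr → base 243,500 kr
  243,500 kr × 16% = 38,960 kr

109,810 kr > 38,960 kr, so the general income tax governs.

109,810 kr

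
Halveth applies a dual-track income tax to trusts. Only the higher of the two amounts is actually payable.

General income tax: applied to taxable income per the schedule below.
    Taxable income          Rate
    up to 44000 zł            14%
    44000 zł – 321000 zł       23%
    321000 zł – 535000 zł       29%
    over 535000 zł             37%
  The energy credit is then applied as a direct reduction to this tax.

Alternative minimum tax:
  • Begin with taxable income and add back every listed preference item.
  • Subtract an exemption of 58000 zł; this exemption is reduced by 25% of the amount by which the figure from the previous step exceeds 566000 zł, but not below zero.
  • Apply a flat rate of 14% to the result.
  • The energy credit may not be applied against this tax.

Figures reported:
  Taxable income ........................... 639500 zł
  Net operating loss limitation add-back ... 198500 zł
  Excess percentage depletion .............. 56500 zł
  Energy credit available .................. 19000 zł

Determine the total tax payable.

151595 zł

Alternative minimum tax:
  Adjusted income: 639500 zł + 198500 zł + 56500 zł = 894500 zł
  Exemption: 25% × (894500 zł − 566000 zł) = 82125 zł ≥ 58000 zł, so the exemption is fully phased out
  Base: 894500 zł − 0 zł = 894500 zł
  894500 zł × 14% = 125230 zł

General income tax:
  44000 zł × 14% = 6160 zł
  277000 zł × 23% = 63710 zł
  214000 zł × 29% = 62060 zł
  104500 zł × 37% = 38665 zł
  → 170595 zł
  Less energy credit 19000 zł → 151595 zł

151595 zł > 125230 zł, so the general income tax governs.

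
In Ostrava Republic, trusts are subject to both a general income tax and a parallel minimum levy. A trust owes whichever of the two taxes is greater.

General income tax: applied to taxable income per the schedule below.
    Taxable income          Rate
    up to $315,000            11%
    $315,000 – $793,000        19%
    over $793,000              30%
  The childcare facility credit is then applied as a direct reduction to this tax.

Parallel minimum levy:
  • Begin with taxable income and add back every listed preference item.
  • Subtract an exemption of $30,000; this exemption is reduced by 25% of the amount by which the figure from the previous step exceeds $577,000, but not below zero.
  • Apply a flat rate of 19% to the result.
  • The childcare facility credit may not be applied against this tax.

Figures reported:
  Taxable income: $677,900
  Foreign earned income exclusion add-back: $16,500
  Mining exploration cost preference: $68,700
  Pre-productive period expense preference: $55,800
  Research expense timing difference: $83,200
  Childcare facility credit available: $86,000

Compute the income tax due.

$171,399

General income tax:
  $315,000 × 11% = $34,650
  $362,900 × 19% = $68,951
  → $103,601
  Less childcare facility credit $86,000 → $17,601

Parallel minimum levy:
  Adjusted income: $677,900 + $16,500 + $68,700 + $55,800 + $83,200 = $902,100
  Exemption: 25% × ($902,100 − $577,000) = $81,275 ≥ $30,000, so the exemption is fully phased out
  Base: $902,100 − $0 = $902,100
  $902,100 × 19% = $171,399

$171,399 > $17,601, so the parallel minimum levy is the binding amount.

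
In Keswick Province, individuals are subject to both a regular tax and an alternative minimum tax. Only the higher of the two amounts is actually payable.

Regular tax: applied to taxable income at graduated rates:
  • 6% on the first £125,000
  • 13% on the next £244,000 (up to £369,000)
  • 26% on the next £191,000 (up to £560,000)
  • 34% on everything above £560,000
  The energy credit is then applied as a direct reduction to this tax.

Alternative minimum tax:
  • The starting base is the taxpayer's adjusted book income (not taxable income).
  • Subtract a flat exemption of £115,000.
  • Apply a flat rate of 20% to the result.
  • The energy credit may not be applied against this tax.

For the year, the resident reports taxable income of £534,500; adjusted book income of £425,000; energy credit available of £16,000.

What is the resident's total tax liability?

Regular tax:
  £125,000 × 6% = £7,500
  £244,000 × 13% = £31,720
  £165,500 × 26% = £43,030
  → £82,250
  Less energy credit £16,000 → £66,250

Alternative minimum tax:
  Base (adjusted book income): £425,000
  Less exemption £115,000 → base £310,000
  £310,000 × 20% = £62,000

£66,250 > £62,000, so the regular tax governs.

£66,250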